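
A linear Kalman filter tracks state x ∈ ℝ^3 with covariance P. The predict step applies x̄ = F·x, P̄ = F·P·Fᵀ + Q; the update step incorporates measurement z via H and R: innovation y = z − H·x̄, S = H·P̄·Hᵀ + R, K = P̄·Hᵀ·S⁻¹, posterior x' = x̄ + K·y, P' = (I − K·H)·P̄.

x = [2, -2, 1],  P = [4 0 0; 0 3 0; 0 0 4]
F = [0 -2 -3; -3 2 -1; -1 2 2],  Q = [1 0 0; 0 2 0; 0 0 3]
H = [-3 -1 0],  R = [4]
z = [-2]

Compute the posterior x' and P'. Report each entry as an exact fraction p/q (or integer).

x' = [1969/499, -4949/499, -2916/499]
P' = [2842/499 -7938/499 -4440/499; -7938/499 24030/499 12952/499; -4440/499 12952/499 9001/499]

x̄ = F·x = [1, -11, -4]
P̄ = F·P·Fᵀ + Q = [49 0 -36; 0 54 16; -36 16 35]
y = z − H·x̄ = [-10]
S = H·P̄·Hᵀ + R = [499]
K = P̄·Hᵀ·S⁻¹ = [-147/499; -54/499; 92/499]
x' = x̄ + K·y = [1969/499, -4949/499, -2916/499]
P' = (I − K·H)·P̄ = [2842/499 -7938/499 -4440/499; -7938/499 24030/499 12952/499; -4440/499 12952/499 9001/499]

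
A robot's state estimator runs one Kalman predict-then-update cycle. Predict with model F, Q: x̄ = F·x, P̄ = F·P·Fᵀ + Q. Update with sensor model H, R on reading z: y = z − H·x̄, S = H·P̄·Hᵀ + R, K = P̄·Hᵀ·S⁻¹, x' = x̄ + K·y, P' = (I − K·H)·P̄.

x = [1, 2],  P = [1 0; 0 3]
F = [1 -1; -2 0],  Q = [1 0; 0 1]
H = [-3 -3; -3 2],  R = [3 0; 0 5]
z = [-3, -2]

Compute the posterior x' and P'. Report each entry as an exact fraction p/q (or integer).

x' = [1275/1759, 111/1759]
P' = [424/1759 -199/1759; -199/1759 529/1759]

x̄ = F·x = [-1, -2]
P̄ = F·P·Fᵀ + Q = [5 -2; -2 5]
y = z − H·x̄ = [-12, -1]
S = H·P̄·Hᵀ + R = [57 9; 9 94]
K = P̄·Hᵀ·S⁻¹ = [-225/1759 -334/1759; -330/1759 331/1759]
x' = x̄ + K·y = [1275/1759, 111/1759]
P' = (I − K·H)·P̄ = [424/1759 -199/1759; -199/1759 529/1759]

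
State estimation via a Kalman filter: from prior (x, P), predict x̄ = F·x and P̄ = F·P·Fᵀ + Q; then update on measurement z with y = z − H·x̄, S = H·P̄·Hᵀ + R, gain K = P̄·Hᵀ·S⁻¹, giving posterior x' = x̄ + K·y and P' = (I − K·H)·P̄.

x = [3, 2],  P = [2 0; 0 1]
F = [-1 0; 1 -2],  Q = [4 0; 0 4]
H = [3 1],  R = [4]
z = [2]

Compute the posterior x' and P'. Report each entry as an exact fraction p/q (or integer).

x̄ = F·x = [-3, -1]
P̄ = F·P·Fᵀ + Q = [6 -2; -2 10]
y = z − H·x̄ = [12]
S = H·P̄·Hᵀ + R = [56]
K = P̄·Hᵀ·S⁻¹ = [2/7; 1/14]
x' = x̄ + K·y = [3/7, -1/7]
P' = (I − K·H)·P̄ = [10/7 -22/7; -22/7 68/7]

x' = [3/7, -1/7]
P' = [10/7 -22/7; -22/7 68/7]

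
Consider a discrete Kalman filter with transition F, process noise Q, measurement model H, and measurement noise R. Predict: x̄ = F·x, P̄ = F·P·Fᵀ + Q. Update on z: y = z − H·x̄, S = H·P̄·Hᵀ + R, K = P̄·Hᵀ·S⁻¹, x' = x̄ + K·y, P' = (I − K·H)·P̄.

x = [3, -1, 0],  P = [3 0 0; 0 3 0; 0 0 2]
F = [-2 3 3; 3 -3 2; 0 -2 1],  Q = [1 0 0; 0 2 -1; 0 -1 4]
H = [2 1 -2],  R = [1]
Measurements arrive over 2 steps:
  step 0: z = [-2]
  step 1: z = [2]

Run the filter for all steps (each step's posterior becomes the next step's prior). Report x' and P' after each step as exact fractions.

step 0: x' = [-1385/249, 2636/249, 62/83], P' = [2993/249 -3509/249 395/83; -3509/249 14000/249 1171/83; 395/83 1171/83 987/83]
step 1: x' = [1467415/226462, -4952077/226462, -1237131/226462], P' = [24611119/1132310 -94528793/1132310 -22919611/1132310; -94528793/1132310 431664781/1132310 121476477/1132310; -22919611/1132310 121476477/1132310 37921749/1132310]

step 0: x̄ = F·x = [-9, 12, 2]
step 0: P̄ = F·P·Fᵀ + Q = [58 -33 -12; -33 64 21; -12 21 18]
step 0: y = z − H·x̄ = [8]
step 0: S = H·P̄·Hᵀ + R = [249]
step 0: K = P̄·Hᵀ·S⁻¹ = [107/249; -44/249; -13/83]
step 0: x' = x̄ + K·y = [-1385/249, 2636/249, 62/83]
step 0: P' = (I − K·H)·P̄ = [2993/249 -3509/249 395/83; -3509/249 14000/249 1171/83; 395/83 1171/83 987/83]
step 1: x̄ = F·x = [11236/249, -3897/83, -5086/249]
step 1: P̄ = F·P·Fᵀ + Q = [255992/249 -61147/83 -102062/249; -61147/83 66835/83 29897/83; -102062/249 29897/83 45905/249]
step 1: y = z − H·x̄ = [-20455/249]
step 1: S = H·P̄·Hᵀ + R = [1132310/249]
step 1: K = P̄·Hᵀ·S⁻¹ = [532667/1132310; -345759/1132310; -206243/1132310]
step 1: x' = x̄ + K·y = [1467415/226462, -4952077/226462, -1237131/226462]
step 1: P' = (I − K·H)·P̄ = [24611119/1132310 -94528793/1132310 -22919611/1132310; -94528793/1132310 431664781/1132310 121476477/1132310; -22919611/1132310 121476477/1132310 37921749/1132310]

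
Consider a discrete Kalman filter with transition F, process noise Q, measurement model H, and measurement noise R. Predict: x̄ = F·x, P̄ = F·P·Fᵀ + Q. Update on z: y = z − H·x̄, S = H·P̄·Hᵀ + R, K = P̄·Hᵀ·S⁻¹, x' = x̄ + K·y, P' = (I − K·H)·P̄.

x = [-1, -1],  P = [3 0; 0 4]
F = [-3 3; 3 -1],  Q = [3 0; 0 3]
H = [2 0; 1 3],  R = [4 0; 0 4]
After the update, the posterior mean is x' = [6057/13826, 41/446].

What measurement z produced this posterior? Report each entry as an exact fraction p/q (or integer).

z = [1, 1]

x̄ = F·x = [0, -2]
P̄ = F·P·Fᵀ + Q = [66 -39; -39 34]
S = H·P̄·Hᵀ + R = [268 -102; -102 142]
K = P̄·Hᵀ·S⁻¹ = [6771/13826 -51/6913; -75/446 72/223]
x' − x̄ = [6057/13826, 933/446] = K·y
y = (KᵀK)⁻¹·Kᵀ·(x' − x̄) = [1, 7]
z = y + H·x̄ = [1, 7] + [0, -6] = [1, 1]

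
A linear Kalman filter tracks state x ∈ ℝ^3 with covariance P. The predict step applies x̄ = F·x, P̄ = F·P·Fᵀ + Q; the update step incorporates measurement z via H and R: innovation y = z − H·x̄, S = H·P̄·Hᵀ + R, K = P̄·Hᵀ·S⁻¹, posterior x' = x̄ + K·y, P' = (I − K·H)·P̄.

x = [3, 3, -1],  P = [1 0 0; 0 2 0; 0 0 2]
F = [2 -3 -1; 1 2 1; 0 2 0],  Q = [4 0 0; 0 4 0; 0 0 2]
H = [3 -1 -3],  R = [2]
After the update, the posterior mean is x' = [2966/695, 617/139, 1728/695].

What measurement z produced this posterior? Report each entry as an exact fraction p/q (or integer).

z = [1]

x̄ = F·x = [-2, 8, 6]
P̄ = F·P·Fᵀ + Q = [28 -12 -12; -12 15 8; -12 8 10]
S = H·P̄·Hᵀ + R = [695]
K = P̄·Hᵀ·S⁻¹ = [132/695; -15/139; -74/695]
x' − x̄ = [4356/695, -495/139, -2442/695] = K·y
y = (KᵀK)⁻¹·Kᵀ·(x' − x̄) = [33]
z = y + H·x̄ = [33] + [-32] = [1]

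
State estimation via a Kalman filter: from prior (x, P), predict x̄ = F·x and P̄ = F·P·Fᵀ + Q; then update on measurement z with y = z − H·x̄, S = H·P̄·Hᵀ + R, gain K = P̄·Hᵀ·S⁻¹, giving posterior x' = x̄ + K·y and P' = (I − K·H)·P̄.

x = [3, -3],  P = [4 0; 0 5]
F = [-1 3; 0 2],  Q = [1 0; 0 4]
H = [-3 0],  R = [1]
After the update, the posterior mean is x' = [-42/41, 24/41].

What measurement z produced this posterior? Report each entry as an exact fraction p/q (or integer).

x̄ = F·x = [-12, -6]
P̄ = F·P·Fᵀ + Q = [50 30; 30 24]
S = H·P̄·Hᵀ + R = [451]
K = P̄·Hᵀ·S⁻¹ = [-150/451; -90/451]
x' − x̄ = [450/41, 270/41] = K·y
y = (KᵀK)⁻¹·Kᵀ·(x' − x̄) = [-33]
z = y + H·x̄ = [-33] + [36] = [3]

z = [3]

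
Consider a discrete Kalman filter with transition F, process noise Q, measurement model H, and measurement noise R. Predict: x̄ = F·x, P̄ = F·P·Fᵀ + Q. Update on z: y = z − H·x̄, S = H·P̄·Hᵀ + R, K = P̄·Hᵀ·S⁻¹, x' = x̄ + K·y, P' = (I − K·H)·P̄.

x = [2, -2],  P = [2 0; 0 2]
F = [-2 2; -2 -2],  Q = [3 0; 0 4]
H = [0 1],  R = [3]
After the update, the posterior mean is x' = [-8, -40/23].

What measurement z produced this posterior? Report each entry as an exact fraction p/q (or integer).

x̄ = F·x = [-8, 0]
P̄ = F·P·Fᵀ + Q = [19 0; 0 20]
S = H·P̄·Hᵀ + R = [23]
K = P̄·Hᵀ·S⁻¹ = [0; 20/23]
x' − x̄ = [0, -40/23] = K·y
y = (KᵀK)⁻¹·Kᵀ·(x' − x̄) = [-2]
z = y + H·x̄ = [-2] + [0] = [-2]

z = [-2]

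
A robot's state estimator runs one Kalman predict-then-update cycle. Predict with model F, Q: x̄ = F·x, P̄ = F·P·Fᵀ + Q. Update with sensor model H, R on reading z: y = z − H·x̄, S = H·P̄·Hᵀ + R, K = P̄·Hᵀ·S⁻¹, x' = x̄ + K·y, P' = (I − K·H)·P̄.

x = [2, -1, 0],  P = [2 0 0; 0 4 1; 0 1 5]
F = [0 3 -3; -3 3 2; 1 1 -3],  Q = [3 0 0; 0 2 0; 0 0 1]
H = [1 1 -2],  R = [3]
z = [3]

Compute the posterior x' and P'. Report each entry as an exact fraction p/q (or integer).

x' = [-410/97, -6/97, -345/97]
P' = [6255/97 1362/97 3819/97; 1362/97 733/97 971/97; 3819/97 971/97 2434/97]

x̄ = F·x = [-3, -9, 1]
P̄ = F·P·Fᵀ + Q = [66 3 45; 3 88 -31; 45 -31 46]
y = z − H·x̄ = [17]
S = H·P̄·Hᵀ + R = [291]
K = P̄·Hᵀ·S⁻¹ = [-7/97; 51/97; -26/97]
x' = x̄ + K·y = [-410/97, -6/97, -345/97]
P' = (I − K·H)·P̄ = [6255/97 1362/97 3819/97; 1362/97 733/97 971/97; 3819/97 971/97 2434/97]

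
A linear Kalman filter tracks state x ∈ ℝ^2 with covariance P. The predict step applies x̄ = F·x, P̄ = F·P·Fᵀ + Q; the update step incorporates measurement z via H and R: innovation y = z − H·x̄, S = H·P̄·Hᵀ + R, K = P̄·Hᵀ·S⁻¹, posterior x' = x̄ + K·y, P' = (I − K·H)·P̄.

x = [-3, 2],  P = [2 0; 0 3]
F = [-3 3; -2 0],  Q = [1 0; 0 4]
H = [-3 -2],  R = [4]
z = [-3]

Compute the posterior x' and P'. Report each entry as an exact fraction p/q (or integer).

x̄ = F·x = [15, 6]
P̄ = F·P·Fᵀ + Q = [46 12; 12 12]
y = z − H·x̄ = [54]
S = H·P̄·Hᵀ + R = [610]
K = P̄·Hᵀ·S⁻¹ = [-81/305; -6/61]
x' = x̄ + K·y = [201/305, 42/61]
P' = (I − K·H)·P̄ = [908/305 -240/61; -240/61 372/61]

x' = [201/305, 42/61]
P' = [908/305 -240/61; -240/61 372/61]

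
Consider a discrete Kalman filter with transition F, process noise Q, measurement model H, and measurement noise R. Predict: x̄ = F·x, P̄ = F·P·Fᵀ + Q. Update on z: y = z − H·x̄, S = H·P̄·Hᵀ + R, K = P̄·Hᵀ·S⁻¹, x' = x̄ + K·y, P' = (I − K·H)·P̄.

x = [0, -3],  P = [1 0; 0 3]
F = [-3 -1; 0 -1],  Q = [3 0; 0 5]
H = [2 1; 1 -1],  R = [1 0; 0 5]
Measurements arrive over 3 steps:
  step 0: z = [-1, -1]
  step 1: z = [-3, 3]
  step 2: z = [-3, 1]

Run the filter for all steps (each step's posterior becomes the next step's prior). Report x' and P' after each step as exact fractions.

step 0: x̄ = F·x = [3, 3]
step 0: P̄ = F·P·Fᵀ + Q = [15 3; 3 8]
step 0: y = z − H·x̄ = [-10, -1]
step 0: S = H·P̄·Hᵀ + R = [81 19; 19 22]
step 0: K = P̄·Hᵀ·S⁻¹ = [498/1421 345/1421; 403/1421 -671/1421]
step 0: x' = x̄ + K·y = [-1062/1421, 904/1421]
step 0: P' = (I − K·H)·P̄ = [741/1421 -984/1421; -984/1421 2371/1421]
step 1: x̄ = F·x = [326/203, -904/1421]
step 1: P̄ = F·P·Fᵀ + Q = [151/29 -83/203; -83/203 9476/1421]
step 1: y = z − H·x̄ = [-7923/1421, 1077/1421]
step 1: S = H·P̄·Hᵀ + R = [38169/1421 5903/1421; 5903/1421 25142/1421]
step 1: K = P̄·Hᵀ·S⁻¹ = [218394/650809 155289/650809; 188879/650809 -304675/650809]
step 1: x' = x̄ + K·y = [-54851/650809, -1698068/650809]
step 1: P' = (I − K·H)·P̄ = [331613/650809 -444832/650809; -444832/650809 1078543/650809]
step 2: x̄ = F·x = [1862621/650809, 1698068/650809]
step 2: P̄ = F·P·Fᵀ + Q = [3346495/650809 -255953/650809; -255953/650809 4332588/650809]
step 2: y = z − H·x̄ = [-7375737/650809, 486256/650809]
step 2: S = H·P̄·Hᵀ + R = [17345565/650809 2616355/650809; 2616355/650809 11445034/650809]
step 2: K = P̄·Hᵀ·S⁻¹ = [98718402/294518465 14027133/58903693; 85636627/294518465 -27530995/58903693]
step 2: x' = x̄ + K·y = [-223476941/294518465, -304938031/294518465]
step 2: P' = (I − K·H)·P̄ = [149798909/294518465 -200879416/294518465; -200879416/294518465 487395459/294518465]

step 0: x' = [-1062/1421, 904/1421], P' = [741/1421 -984/1421; -984/1421 2371/1421]
step 1: x' = [-54851/650809, -1698068/650809], P' = [331613/650809 -444832/650809; -444832/650809 1078543/650809]
step 2: x' = [-223476941/294518465, -304938031/294518465], P' = [149798909/294518465 -200879416/294518465; -200879416/294518465 487395459/294518465]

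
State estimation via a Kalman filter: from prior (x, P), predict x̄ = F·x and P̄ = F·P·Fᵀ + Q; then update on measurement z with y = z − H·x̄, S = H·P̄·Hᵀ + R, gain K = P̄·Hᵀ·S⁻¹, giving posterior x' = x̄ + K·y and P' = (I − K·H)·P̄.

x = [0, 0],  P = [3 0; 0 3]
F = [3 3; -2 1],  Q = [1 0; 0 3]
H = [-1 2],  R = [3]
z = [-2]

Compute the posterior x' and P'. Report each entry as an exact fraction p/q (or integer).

x' = [73/83, -45/83]
P' = [3801/166 1791/166; 1791/166 963/166]

x̄ = F·x = [0, 0]
P̄ = F·P·Fᵀ + Q = [55 -9; -9 18]
y = z − H·x̄ = [-2]
S = H·P̄·Hᵀ + R = [166]
K = P̄·Hᵀ·S⁻¹ = [-73/166; 45/166]
x' = x̄ + K·y = [73/83, -45/83]
P' = (I − K·H)·P̄ = [3801/166 1791/166; 1791/166 963/166]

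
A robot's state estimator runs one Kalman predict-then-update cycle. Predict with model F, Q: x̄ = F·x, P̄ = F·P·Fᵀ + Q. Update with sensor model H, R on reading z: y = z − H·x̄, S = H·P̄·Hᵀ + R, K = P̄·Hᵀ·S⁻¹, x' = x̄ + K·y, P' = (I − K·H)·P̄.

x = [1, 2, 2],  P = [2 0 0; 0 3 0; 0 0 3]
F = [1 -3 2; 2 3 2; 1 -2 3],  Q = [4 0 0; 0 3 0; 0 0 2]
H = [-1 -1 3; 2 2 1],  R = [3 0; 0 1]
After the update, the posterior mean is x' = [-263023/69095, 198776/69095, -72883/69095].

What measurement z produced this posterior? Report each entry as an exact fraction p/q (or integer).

x̄ = F·x = [-1, 12, 3]
P̄ = F·P·Fᵀ + Q = [45 -11 38; -11 50 4; 38 4 43]
S = H·P̄·Hᵀ + R = [211 193; 193 504]
K = P̄·Hᵀ·S⁻¹ = [19862/69095 6926/69095; -29434/69095 22513/69095; 19337/69095 10006/69095]
x' − x̄ = [-193928/69095, -630364/69095, -280168/69095] = K·y
y = (KᵀK)⁻¹·Kᵀ·(x' − x̄) = [0, -28]
z = y + H·x̄ = [0, -28] + [-2, 25] = [-2, -3]

z = [-2, -3]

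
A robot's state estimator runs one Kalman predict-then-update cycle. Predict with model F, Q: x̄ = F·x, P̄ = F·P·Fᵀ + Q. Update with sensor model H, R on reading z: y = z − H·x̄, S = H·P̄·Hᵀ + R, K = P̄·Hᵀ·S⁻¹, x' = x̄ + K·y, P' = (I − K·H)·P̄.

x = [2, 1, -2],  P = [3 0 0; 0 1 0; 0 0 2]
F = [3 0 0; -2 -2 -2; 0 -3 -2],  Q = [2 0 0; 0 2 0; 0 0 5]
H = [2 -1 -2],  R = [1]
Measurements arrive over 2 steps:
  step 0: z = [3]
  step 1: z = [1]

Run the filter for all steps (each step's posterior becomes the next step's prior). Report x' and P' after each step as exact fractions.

step 0: x' = [1470/359, 92/359, 881/359], P' = [4635/359 378/359 4408/359; 378/359 1234/359 -194/359; 4408/359 -194/359 4534/359]
step 1: x' = [365758/143271, -14756/143271, 300256/143271], P' = [5899543/1002897 -223382/143271 6580834/1002897; -223382/143271 552406/143271 -479648/143271; 6580834/1002897 -479648/143271 8339911/1002897]

step 0: x̄ = F·x = [6, -2, 1]
step 0: P̄ = F·P·Fᵀ + Q = [29 -18 0; -18 26 14; 0 14 22]
step 0: y = z − H·x̄ = [-9]
step 0: S = H·P̄·Hᵀ + R = [359]
step 0: K = P̄·Hᵀ·S⁻¹ = [76/359; -90/359; -58/359]
step 0: x' = x̄ + K·y = [1470/359, 92/359, 881/359]
step 0: P' = (I − K·H)·P̄ = [4635/359 378/359 4408/359; 378/359 1234/359 -194/359; 4408/359 -194/359 4534/359]
step 1: x̄ = F·x = [4410/359, -4886/359, -2038/359]
step 1: P̄ = F·P·Fᵀ + Q = [42433/359 -56526/359 -29850/359; -56526/359 79066/359 43500/359; -29850/359 43500/359 28709/359]
step 1: y = z − H·x̄ = [-17423/359]
step 1: S = H·P̄·Hᵀ + R = [1002897/359]
step 1: K = P̄·Hᵀ·S⁻¹ = [201092/1002897; -39874/143271; -160618/1002897]
step 1: x' = x̄ + K·y = [365758/143271, -14756/143271, 300256/143271]
step 1: P' = (I − K·H)·P̄ = [5899543/1002897 -223382/143271 6580834/1002897; -223382/143271 552406/143271 -479648/143271; 6580834/1002897 -479648/143271 8339911/1002897]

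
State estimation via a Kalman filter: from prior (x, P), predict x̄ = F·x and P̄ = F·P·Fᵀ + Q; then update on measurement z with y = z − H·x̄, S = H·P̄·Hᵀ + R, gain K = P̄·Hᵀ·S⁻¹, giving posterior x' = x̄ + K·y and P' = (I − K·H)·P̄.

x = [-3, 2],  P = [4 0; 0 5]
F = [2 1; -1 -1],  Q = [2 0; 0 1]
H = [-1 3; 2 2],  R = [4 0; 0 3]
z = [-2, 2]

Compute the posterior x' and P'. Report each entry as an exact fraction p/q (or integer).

x' = [4406/4601, -1632/4601]
P' = [2899/4601 -583/4601; -583/4601 1279/4601]

x̄ = F·x = [-4, 1]
P̄ = F·P·Fᵀ + Q = [23 -13; -13 10]
y = z − H·x̄ = [-9, 8]
S = H·P̄·Hᵀ + R = [195 -38; -38 31]
K = P̄·Hᵀ·S⁻¹ = [-1162/4601 1544/4601; 1105/4601 464/4601]
x' = x̄ + K·y = [4406/4601, -1632/4601]
P' = (I − K·H)·P̄ = [2899/4601 -583/4601; -583/4601 1279/4601]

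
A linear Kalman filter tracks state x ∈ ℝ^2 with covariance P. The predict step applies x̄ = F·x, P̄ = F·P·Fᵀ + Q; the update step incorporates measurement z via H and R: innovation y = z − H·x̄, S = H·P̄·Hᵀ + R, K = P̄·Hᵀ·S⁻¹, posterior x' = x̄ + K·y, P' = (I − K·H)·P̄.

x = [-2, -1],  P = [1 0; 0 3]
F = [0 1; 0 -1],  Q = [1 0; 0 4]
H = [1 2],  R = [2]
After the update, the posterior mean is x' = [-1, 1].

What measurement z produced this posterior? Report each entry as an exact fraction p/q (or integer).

x̄ = F·x = [-1, 1]
P̄ = F·P·Fᵀ + Q = [4 -3; -3 7]
S = H·P̄·Hᵀ + R = [22]
K = P̄·Hᵀ·S⁻¹ = [-1/11; 1/2]
x' − x̄ = [0, 0] = K·y
y = (KᵀK)⁻¹·Kᵀ·(x' − x̄) = [0]
z = y + H·x̄ = [0] + [1] = [1]

z = [1]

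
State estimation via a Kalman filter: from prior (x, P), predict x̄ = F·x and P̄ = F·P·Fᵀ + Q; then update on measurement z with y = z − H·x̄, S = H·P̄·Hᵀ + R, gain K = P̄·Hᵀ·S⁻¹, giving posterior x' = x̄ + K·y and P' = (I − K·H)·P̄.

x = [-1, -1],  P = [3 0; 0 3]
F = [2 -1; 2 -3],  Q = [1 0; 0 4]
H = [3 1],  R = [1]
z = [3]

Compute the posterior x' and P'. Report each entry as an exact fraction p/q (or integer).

x' = [31/314, 422/157]
P' = [263/314 -360/157; -360/157 1133/157]

x̄ = F·x = [-1, 1]
P̄ = F·P·Fᵀ + Q = [16 21; 21 43]
y = z − H·x̄ = [5]
S = H·P̄·Hᵀ + R = [314]
K = P̄·Hᵀ·S⁻¹ = [69/314; 53/157]
x' = x̄ + K·y = [31/314, 422/157]
P' = (I − K·H)·P̄ = [263/314 -360/157; -360/157 1133/157]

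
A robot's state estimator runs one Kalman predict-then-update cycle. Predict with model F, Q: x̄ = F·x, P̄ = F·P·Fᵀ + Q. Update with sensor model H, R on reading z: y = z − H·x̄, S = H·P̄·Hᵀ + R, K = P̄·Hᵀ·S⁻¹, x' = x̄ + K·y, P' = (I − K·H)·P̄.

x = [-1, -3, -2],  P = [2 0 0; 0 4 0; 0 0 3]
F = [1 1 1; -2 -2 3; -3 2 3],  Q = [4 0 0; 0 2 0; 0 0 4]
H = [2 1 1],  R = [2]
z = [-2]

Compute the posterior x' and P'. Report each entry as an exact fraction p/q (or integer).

x̄ = F·x = [-6, 2, -9]
P̄ = F·P·Fᵀ + Q = [13 -3 11; -3 53 23; 11 23 65]
y = z − H·x̄ = [17]
S = H·P̄·Hᵀ + R = [250]
K = P̄·Hᵀ·S⁻¹ = [17/125; 7/25; 11/25]
x' = x̄ + K·y = [-461/125, 169/25, -38/25]
P' = (I − K·H)·P̄ = [1047/125 -313/25 -99/25; -313/25 167/5 -39/5; -99/25 -39/5 83/5]

x' = [-461/125, 169/25, -38/25]
P' = [1047/125 -313/25 -99/25; -313/25 167/5 -39/5; -99/25 -39/5 83/5]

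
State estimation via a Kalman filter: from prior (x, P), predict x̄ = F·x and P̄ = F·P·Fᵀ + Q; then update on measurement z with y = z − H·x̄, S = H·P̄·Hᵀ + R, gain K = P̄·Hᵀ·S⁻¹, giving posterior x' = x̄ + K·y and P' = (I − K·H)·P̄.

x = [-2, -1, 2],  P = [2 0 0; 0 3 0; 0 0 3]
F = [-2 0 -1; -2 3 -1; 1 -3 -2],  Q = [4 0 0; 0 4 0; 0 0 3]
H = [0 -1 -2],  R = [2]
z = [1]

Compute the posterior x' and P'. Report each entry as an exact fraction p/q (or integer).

x' = [11/4, -7/5, 3/20]
P' = [105/8 12 -47/8; 12 622/15 -104/5; -47/8 -104/5 437/40]

x̄ = F·x = [2, -1, -3]
P̄ = F·P·Fᵀ + Q = [15 11 2; 11 42 -25; 2 -25 44]
y = z − H·x̄ = [-6]
S = H·P̄·Hᵀ + R = [120]
K = P̄·Hᵀ·S⁻¹ = [-1/8; 1/15; -21/40]
x' = x̄ + K·y = [11/4, -7/5, 3/20]
P' = (I − K·H)·P̄ = [105/8 12 -47/8; 12 622/15 -104/5; -47/8 -104/5 437/40]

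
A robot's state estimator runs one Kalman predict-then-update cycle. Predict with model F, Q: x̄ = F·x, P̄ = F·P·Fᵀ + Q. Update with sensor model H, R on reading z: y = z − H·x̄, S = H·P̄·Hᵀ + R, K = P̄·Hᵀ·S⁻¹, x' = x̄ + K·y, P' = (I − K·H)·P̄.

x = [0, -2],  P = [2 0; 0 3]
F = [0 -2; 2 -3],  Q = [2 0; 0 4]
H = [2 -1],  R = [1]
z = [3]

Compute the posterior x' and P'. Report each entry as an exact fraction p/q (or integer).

x' = [53/12, 47/8]
P' = [59/6 77/4; 77/4 309/8]

x̄ = F·x = [4, 6]
P̄ = F·P·Fᵀ + Q = [14 18; 18 39]
y = z − H·x̄ = [1]
S = H·P̄·Hᵀ + R = [24]
K = P̄·Hᵀ·S⁻¹ = [5/12; -1/8]
x' = x̄ + K·y = [53/12, 47/8]
P' = (I − K·H)·P̄ = [59/6 77/4; 77/4 309/8]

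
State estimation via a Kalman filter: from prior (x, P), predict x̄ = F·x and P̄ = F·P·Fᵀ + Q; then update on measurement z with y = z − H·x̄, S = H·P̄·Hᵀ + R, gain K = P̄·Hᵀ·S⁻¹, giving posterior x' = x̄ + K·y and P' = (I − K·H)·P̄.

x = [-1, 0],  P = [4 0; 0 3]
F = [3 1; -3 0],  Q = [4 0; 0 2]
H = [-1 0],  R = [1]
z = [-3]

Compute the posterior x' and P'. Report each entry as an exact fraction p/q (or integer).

x' = [63/22, -21/11]
P' = [43/44 -9/11; -9/11 94/11]

x̄ = F·x = [-3, 3]
P̄ = F·P·Fᵀ + Q = [43 -36; -36 38]
y = z − H·x̄ = [-6]
S = H·P̄·Hᵀ + R = [44]
K = P̄·Hᵀ·S⁻¹ = [-43/44; 9/11]
x' = x̄ + K·y = [63/22, -21/11]
P' = (I − K·H)·P̄ = [43/44 -9/11; -9/11 94/11]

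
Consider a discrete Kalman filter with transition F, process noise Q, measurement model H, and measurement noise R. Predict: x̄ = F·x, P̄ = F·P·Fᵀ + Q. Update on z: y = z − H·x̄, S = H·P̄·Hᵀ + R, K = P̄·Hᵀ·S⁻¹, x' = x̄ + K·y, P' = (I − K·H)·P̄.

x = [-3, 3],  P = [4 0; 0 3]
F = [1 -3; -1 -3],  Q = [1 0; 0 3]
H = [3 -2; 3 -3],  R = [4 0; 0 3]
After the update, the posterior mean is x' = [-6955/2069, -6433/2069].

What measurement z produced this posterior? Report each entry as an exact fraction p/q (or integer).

x̄ = F·x = [-12, -6]
P̄ = F·P·Fᵀ + Q = [32 23; 23 34]
S = H·P̄·Hᵀ + R = [152 147; 147 183]
K = P̄·Hᵀ·S⁻¹ = [1727/2069 -1082/2069; 1678/2069 -1721/2069]
x' − x̄ = [17873/2069, 5981/2069] = K·y
y = (KᵀK)⁻¹·Kᵀ·(x' − x̄) = [21, 17]
z = y + H·x̄ = [21, 17] + [-24, -18] = [-3, -1]

z = [-3, -1]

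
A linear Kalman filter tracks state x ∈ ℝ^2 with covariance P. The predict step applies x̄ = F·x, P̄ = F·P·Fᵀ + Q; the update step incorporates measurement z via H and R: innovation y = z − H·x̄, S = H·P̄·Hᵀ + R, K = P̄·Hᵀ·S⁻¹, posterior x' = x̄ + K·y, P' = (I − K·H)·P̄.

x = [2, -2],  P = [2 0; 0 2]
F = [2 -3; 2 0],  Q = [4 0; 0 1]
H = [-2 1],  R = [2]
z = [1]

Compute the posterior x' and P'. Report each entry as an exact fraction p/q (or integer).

x' = [106/99, 277/99]
P' = [266/99 428/99; 428/99 842/99]

x̄ = F·x = [10, 4]
P̄ = F·P·Fᵀ + Q = [30 8; 8 9]
y = z − H·x̄ = [17]
S = H·P̄·Hᵀ + R = [99]
K = P̄·Hᵀ·S⁻¹ = [-52/99; -7/99]
x' = x̄ + K·y = [106/99, 277/99]
P' = (I − K·H)·P̄ = [266/99 428/99; 428/99 842/99]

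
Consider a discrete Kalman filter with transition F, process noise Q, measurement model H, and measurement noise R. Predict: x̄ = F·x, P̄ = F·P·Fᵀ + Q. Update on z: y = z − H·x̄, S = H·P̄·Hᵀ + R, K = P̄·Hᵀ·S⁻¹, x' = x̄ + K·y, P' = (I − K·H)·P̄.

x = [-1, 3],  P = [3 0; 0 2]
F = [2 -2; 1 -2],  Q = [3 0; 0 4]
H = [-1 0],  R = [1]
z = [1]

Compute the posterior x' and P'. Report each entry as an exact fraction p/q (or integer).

x' = [-31/24, -35/12]
P' = [23/24 7/12; 7/12 41/6]

x̄ = F·x = [-8, -7]
P̄ = F·P·Fᵀ + Q = [23 14; 14 15]
y = z − H·x̄ = [-7]
S = H·P̄·Hᵀ + R = [24]
K = P̄·Hᵀ·S⁻¹ = [-23/24; -7/12]
x' = x̄ + K·y = [-31/24, -35/12]
P' = (I − K·H)·P̄ = [23/24 7/12; 7/12 41/6]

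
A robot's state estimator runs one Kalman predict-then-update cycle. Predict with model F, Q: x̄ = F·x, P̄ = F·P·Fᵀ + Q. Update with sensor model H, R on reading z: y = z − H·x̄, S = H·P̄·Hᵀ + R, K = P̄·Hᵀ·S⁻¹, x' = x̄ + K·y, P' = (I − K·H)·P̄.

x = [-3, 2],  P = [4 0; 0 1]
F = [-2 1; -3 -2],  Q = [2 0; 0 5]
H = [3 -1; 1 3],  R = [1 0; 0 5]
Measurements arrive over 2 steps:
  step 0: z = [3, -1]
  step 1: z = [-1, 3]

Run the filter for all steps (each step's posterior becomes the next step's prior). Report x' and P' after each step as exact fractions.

step 0: x' = [32688/38081, -22803/38081], P' = [5289/38081 4562/38081; 4562/38081 17291/38081]
step 1: x' = [-14817931/101220471, 80404138/101220471], P' = [13301857/101220471 10997186/101220471; 10997186/101220471 43932598/101220471]

step 0: x̄ = F·x = [8, 5]
step 0: P̄ = F·P·Fᵀ + Q = [19 22; 22 45]
step 0: y = z − H·x̄ = [-16, -24]
step 0: S = H·P̄·Hᵀ + R = [85 98; 98 561]
step 0: K = P̄·Hᵀ·S⁻¹ = [11305/38081 3795/38081; -3605/38081 11287/38081]
step 0: x' = x̄ + K·y = [32688/38081, -22803/38081]
step 0: P' = (I − K·H)·P̄ = [5289/38081 4562/38081; 4562/38081 17291/38081]
step 1: x̄ = F·x = [-88179/38081, -52458/38081]
step 1: P̄ = F·P·Fᵀ + Q = [96361/38081 1714/38081; 1714/38081 361914/38081]
step 1: y = z − H·x̄ = [173998/38081, 359796/38081]
step 1: S = H·P̄·Hᵀ + R = [1256960/38081 -782947/38081; -782947/38081 3554276/38081]
step 1: K = P̄·Hᵀ·S⁻¹ = [2628035/9201861 9258683/101220471; -994640/9201861 28558996/101220471]
step 1: x' = x̄ + K·y = [-14817931/101220471, 80404138/101220471]
step 1: P' = (I − K·H)·P̄ = [13301857/101220471 10997186/101220471; 10997186/101220471 43932598/101220471]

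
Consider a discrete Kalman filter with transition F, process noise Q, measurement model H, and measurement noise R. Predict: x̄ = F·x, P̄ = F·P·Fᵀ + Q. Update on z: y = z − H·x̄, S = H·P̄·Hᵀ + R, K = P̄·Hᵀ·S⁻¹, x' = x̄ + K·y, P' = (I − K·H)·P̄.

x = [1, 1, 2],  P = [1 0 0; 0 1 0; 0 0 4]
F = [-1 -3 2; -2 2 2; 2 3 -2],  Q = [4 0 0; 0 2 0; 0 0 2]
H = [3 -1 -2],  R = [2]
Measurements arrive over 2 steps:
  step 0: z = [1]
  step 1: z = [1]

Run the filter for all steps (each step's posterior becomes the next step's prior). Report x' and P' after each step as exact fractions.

step 0: x̄ = F·x = [0, 4, 1]
step 0: P̄ = F·P·Fᵀ + Q = [30 12 -27; 12 26 -14; -27 -14 31]
step 0: y = z − H·x̄ = [7]
step 0: S = H·P̄·Hᵀ + R = [618]
step 0: K = P̄·Hᵀ·S⁻¹ = [22/103; 19/309; -43/206]
step 0: x' = x̄ + K·y = [154/103, 1369/309, -95/206]
step 0: P' = (I − K·H)·P̄ = [186/103 400/103 57/103; 400/103 7312/309 -625/103; 57/103 -625/103 839/206]
step 1: x̄ = F·x = [-1618/103, 1529/309, 1772/103]
step 1: P̄ = F·P·Fᵀ + Q = [33884/103 -10066/103 -34744/103; -10066/103 11164/309 10608/103; -34744/103 10608/103 36408/103]
step 1: y = z − H·x̄ = [27032/309]
step 1: S = H·P̄·Hᵀ + R = [2922814/309]
step 1: K = P̄·Hᵀ·S⁻¹ = [271809/1461407; -82703/1461407; -281484/1461407]
step 1: x' = x̄ + K·y = [821590/1461407, -3677/1461407, 517036/1461407]
step 1: P' = (I − K·H)·P̄ = [2571778/1461407 2677252/1461407 2247232/1461407; 2677252/1461407 8529370/1461407 -166104/1461407; 2247232/1461407 -166104/1461407 3735384/1461407]

step 0: x' = [154/103, 1369/309, -95/206], P' = [186/103 400/103 57/103; 400/103 7312/309 -625/103; 57/103 -625/103 839/206]
step 1: x' = [821590/1461407, -3677/1461407, 517036/1461407], P' = [2571778/1461407 2677252/1461407 2247232/1461407; 2677252/1461407 8529370/1461407 -166104/1461407; 2247232/1461407 -166104/1461407 3735384/1461407]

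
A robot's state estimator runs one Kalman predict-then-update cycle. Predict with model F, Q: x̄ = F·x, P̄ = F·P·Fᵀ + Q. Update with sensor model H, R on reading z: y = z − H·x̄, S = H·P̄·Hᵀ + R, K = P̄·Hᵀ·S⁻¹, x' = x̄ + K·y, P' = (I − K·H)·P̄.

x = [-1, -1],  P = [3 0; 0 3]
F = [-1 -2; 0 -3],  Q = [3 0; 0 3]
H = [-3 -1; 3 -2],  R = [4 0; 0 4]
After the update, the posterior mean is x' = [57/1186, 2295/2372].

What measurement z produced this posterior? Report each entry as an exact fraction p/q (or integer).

x̄ = F·x = [3, 3]
P̄ = F·P·Fᵀ + Q = [18 18; 18 30]
S = H·P̄·Hᵀ + R = [304 -48; -48 70]
K = P̄·Hᵀ·S⁻¹ = [-261/1186 63/593; -771/2372 -183/593]
x' − x̄ = [-3501/1186, -4821/2372] = K·y
y = (KᵀK)⁻¹·Kᵀ·(x' − x̄) = [11, -5]
z = y + H·x̄ = [11, -5] + [-12, 3] = [-1, -2]

z = [-1, -2]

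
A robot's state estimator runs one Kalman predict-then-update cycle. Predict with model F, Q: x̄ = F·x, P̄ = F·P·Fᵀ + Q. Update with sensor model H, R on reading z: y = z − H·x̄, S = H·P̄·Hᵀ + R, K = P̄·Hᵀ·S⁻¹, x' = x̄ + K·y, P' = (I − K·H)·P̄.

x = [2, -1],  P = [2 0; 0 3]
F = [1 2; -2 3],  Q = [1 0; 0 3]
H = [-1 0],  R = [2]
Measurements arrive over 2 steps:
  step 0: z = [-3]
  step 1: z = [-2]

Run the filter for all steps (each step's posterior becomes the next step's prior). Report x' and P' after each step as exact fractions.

step 0: x̄ = F·x = [0, -7]
step 0: P̄ = F·P·Fᵀ + Q = [15 14; 14 38]
step 0: y = z − H·x̄ = [-3]
step 0: S = H·P̄·Hᵀ + R = [17]
step 0: K = P̄·Hᵀ·S⁻¹ = [-15/17; -14/17]
step 0: x' = x̄ + K·y = [45/17, -77/17]
step 0: P' = (I − K·H)·P̄ = [30/17 28/17; 28/17 450/17]
step 1: x̄ = F·x = [-109/17, -321/17]
step 1: P̄ = F·P·Fᵀ + Q = [1959/17 2612/17; 2612/17 3885/17]
step 1: y = z − H·x̄ = [-143/17]
step 1: S = H·P̄·Hᵀ + R = [1993/17]
step 1: K = P̄·Hᵀ·S⁻¹ = [-1959/1993; -2612/1993]
step 1: x' = x̄ + K·y = [3700/1993, -15661/1993]
step 1: P' = (I − K·H)·P̄ = [3918/1993 5224/1993; 5224/1993 54133/1993]

step 0: x' = [45/17, -77/17], P' = [30/17 28/17; 28/17 450/17]
step 1: x' = [3700/1993, -15661/1993], P' = [3918/1993 5224/1993; 5224/1993 54133/1993]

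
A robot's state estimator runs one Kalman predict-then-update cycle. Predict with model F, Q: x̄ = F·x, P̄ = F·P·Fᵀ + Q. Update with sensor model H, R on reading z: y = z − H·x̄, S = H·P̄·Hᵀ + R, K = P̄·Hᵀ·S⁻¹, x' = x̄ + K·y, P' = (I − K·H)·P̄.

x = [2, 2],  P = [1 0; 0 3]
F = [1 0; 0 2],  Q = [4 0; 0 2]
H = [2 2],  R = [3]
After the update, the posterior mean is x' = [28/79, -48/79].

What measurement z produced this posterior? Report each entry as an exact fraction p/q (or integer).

x̄ = F·x = [2, 4]
P̄ = F·P·Fᵀ + Q = [5 0; 0 14]
S = H·P̄·Hᵀ + R = [79]
K = P̄·Hᵀ·S⁻¹ = [10/79; 28/79]
x' − x̄ = [-130/79, -364/79] = K·y
y = (KᵀK)⁻¹·Kᵀ·(x' − x̄) = [-13]
z = y + H·x̄ = [-13] + [12] = [-1]

z = [-1]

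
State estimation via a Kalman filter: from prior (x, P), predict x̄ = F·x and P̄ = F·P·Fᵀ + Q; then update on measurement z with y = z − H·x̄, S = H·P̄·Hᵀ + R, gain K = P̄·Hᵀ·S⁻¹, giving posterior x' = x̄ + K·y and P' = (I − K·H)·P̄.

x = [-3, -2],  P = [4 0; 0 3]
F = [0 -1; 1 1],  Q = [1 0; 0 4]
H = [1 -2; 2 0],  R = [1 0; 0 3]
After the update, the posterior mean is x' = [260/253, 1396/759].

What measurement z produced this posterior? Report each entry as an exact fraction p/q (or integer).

z = [-3, 3]

x̄ = F·x = [2, -5]
P̄ = F·P·Fᵀ + Q = [4 -3; -3 11]
S = H·P̄·Hᵀ + R = [61 20; 20 19]
K = P̄·Hᵀ·S⁻¹ = [10/253 96/253; -355/759 134/759]
x' − x̄ = [-246/253, 5191/759] = K·y
y = (KᵀK)⁻¹·Kᵀ·(x' − x̄) = [-15, -1]
z = y + H·x̄ = [-15, -1] + [12, 4] = [-3, 3]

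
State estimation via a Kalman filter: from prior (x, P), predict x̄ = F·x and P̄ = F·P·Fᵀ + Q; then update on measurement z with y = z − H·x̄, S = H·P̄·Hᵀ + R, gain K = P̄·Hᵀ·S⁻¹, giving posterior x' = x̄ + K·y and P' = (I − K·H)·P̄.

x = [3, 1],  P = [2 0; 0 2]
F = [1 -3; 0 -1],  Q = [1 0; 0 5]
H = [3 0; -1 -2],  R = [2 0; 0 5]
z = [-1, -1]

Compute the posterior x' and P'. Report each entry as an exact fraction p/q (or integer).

x̄ = F·x = [0, -1]
P̄ = F·P·Fᵀ + Q = [21 6; 6 7]
y = z − H·x̄ = [-1, -3]
S = H·P̄·Hᵀ + R = [191 -99; -99 78]
K = P̄·Hᵀ·S⁻¹ = [549/1699 -22/1699; -192/1699 -2038/5097]
x' = x̄ + K·y = [-483/1699, 531/1699]
P' = (I − K·H)·P̄ = [366/1699 -128/1699; -128/1699 5287/5097]

x' = [-483/1699, 531/1699]
P' = [366/1699 -128/1699; -128/1699 5287/5097]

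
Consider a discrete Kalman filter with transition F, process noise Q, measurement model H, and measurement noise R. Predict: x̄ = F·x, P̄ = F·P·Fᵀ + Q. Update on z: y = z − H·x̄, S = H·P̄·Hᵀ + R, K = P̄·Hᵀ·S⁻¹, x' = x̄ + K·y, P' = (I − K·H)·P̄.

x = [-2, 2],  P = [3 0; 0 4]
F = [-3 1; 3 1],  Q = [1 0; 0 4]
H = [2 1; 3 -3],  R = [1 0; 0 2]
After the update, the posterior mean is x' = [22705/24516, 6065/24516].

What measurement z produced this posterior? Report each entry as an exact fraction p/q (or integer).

z = [2, 2]

x̄ = F·x = [8, -4]
P̄ = F·P·Fᵀ + Q = [32 -23; -23 35]
S = H·P̄·Hᵀ + R = [72 156; 156 1019]
K = P̄·Hᵀ·S⁻¹ = [16039/49032 457/4086; 15935/49032 -901/4086]
x' − x̄ = [-173423/24516, 104129/24516] = K·y
y = (KᵀK)⁻¹·Kᵀ·(x' − x̄) = [-10, -34]
z = y + H·x̄ = [-10, -34] + [12, 36] = [2, 2]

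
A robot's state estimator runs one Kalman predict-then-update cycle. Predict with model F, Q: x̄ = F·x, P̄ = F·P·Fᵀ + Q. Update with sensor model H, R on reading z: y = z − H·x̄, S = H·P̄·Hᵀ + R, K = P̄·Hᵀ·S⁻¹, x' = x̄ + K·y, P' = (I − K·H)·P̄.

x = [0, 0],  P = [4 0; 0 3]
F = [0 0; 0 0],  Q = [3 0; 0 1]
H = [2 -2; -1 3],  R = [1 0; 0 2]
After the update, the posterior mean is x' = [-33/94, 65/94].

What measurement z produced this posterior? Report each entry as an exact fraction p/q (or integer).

z = [-2, 3]

x̄ = F·x = [0, 0]
P̄ = F·P·Fᵀ + Q = [3 0; 0 1]
S = H·P̄·Hᵀ + R = [17 -12; -12 14]
K = P̄·Hᵀ·S⁻¹ = [24/47 21/94; 4/47 27/94]
x' − x̄ = [-33/94, 65/94] = K·y
y = (KᵀK)⁻¹·Kᵀ·(x' − x̄) = [-2, 3]
z = y + H·x̄ = [-2, 3] + [0, 0] = [-2, 3]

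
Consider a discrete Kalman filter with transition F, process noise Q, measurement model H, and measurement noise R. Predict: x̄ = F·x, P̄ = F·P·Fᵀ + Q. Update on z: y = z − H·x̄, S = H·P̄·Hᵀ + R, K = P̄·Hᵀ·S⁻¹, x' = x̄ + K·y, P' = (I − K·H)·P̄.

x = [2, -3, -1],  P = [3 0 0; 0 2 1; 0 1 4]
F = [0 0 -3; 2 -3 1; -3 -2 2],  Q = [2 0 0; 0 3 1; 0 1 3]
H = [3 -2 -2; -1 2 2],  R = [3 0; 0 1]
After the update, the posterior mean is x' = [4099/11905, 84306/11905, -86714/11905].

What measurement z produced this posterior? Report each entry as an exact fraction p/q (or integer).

x̄ = F·x = [3, 12, -2]
P̄ = F·P·Fᵀ + Q = [38 -3 -18; -3 31 -5; -18 -5 46]
S = H·P̄·Hᵀ + R = [865 -550; -550 391]
K = P̄·Hᵀ·S⁻¹ = [16996/35715 3320/7143; 2133/11905 935/2381; 608/11905 780/2381]
x' − x̄ = [-31616/11905, -58554/11905, -62904/11905] = K·y
y = (KᵀK)⁻¹·Kᵀ·(x' − x̄) = [12, -18]
z = y + H·x̄ = [12, -18] + [-11, 17] = [1, -1]

z = [1, -1]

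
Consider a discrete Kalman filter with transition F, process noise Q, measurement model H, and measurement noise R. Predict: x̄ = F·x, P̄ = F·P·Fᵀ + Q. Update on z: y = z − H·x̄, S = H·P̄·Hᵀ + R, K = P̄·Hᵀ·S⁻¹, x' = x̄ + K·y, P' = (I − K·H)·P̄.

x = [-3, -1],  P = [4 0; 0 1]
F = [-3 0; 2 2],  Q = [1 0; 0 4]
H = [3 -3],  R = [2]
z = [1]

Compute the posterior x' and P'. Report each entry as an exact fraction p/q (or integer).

x̄ = F·x = [9, -8]
P̄ = F·P·Fᵀ + Q = [37 -24; -24 24]
y = z − H·x̄ = [-50]
S = H·P̄·Hᵀ + R = [983]
K = P̄·Hᵀ·S⁻¹ = [183/983; -144/983]
x' = x̄ + K·y = [-303/983, -664/983]
P' = (I − K·H)·P̄ = [2882/983 2760/983; 2760/983 2856/983]

x' = [-303/983, -664/983]
P' = [2882/983 2760/983; 2760/983 2856/983]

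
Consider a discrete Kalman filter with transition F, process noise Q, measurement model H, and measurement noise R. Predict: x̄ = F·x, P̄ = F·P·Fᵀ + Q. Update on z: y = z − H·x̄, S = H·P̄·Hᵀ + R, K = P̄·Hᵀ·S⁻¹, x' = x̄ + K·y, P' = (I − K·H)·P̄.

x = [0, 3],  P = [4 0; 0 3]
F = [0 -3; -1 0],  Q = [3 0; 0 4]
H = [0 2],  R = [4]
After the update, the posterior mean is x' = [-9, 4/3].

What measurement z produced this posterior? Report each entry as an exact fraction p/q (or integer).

x̄ = F·x = [-9, 0]
P̄ = F·P·Fᵀ + Q = [30 0; 0 8]
S = H·P̄·Hᵀ + R = [36]
K = P̄·Hᵀ·S⁻¹ = [0; 4/9]
x' − x̄ = [0, 4/3] = K·y
y = (KᵀK)⁻¹·Kᵀ·(x' − x̄) = [3]
z = y + H·x̄ = [3] + [0] = [3]

z = [3]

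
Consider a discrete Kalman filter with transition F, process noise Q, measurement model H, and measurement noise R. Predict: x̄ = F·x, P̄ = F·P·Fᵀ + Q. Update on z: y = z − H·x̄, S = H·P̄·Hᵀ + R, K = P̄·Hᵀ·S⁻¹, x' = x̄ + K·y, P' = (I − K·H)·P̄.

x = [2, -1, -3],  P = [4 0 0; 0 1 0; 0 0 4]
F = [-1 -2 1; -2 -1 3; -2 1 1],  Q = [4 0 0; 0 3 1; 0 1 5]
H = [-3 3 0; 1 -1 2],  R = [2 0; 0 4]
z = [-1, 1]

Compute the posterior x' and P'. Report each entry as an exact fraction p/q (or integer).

x̄ = F·x = [-3, -12, -8]
P̄ = F·P·Fᵀ + Q = [16 22 10; 22 56 28; 10 28 26]
y = z − H·x̄ = [26, 8]
S = H·P̄·Hᵀ + R = [254 24; 24 64]
K = P̄·Hᵀ·S⁻¹ = [51/980 781/3920; 75/196 157/784; 33/196 367/784]
x' = x̄ + K·y = [-13/245, -22/49, 6/49]
P' = (I − K·H)·P̄ = [24057/1960 4825/392 163/392; 4825/392 4925/392 207/392; 163/392 207/392 389/392]

x' = [-13/245, -22/49, 6/49]
P' = [24057/1960 4825/392 163/392; 4825/392 4925/392 207/392; 163/392 207/392 389/392]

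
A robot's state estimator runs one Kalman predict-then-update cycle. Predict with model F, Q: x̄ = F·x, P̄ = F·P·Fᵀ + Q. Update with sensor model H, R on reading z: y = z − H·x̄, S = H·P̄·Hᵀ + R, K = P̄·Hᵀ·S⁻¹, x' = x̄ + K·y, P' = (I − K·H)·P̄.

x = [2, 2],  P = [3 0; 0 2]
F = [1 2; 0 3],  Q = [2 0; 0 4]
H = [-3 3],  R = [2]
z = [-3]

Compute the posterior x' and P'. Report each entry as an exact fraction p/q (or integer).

x̄ = F·x = [6, 6]
P̄ = F·P·Fᵀ + Q = [13 12; 12 22]
y = z − H·x̄ = [-3]
S = H·P̄·Hᵀ + R = [101]
K = P̄·Hᵀ·S⁻¹ = [-3/101; 30/101]
x' = x̄ + K·y = [615/101, 516/101]
P' = (I − K·H)·P̄ = [1304/101 1302/101; 1302/101 1322/101]

x' = [615/101, 516/101]
P' = [1304/101 1302/101; 1302/101 1322/101]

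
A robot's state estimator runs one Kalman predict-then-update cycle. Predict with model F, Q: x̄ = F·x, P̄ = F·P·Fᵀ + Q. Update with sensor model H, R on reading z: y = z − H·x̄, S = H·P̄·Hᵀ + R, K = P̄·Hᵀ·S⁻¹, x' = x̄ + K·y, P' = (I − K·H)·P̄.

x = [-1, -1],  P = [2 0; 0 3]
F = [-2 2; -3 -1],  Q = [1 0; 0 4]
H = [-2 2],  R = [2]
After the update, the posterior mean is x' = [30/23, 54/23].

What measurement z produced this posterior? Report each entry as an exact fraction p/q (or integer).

x̄ = F·x = [0, 4]
P̄ = F·P·Fᵀ + Q = [21 6; 6 25]
S = H·P̄·Hᵀ + R = [138]
K = P̄·Hᵀ·S⁻¹ = [-5/23; 19/69]
x' − x̄ = [30/23, -38/23] = K·y
y = (KᵀK)⁻¹·Kᵀ·(x' − x̄) = [-6]
z = y + H·x̄ = [-6] + [8] = [2]

z = [2]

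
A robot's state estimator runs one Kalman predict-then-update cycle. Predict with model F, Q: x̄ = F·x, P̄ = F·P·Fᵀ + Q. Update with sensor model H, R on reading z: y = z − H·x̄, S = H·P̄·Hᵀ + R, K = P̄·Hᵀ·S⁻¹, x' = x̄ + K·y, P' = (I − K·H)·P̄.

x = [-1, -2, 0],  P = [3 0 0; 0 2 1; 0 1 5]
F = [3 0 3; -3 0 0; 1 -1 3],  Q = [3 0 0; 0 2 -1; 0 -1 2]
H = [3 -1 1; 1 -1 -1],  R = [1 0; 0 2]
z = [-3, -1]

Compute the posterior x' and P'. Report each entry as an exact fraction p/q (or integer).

x̄ = F·x = [-3, 3, 1]
P̄ = F·P·Fᵀ + Q = [75 -27 51; -27 29 -10; 51 -10 46]
y = z − H·x̄ = [8, 6]
S = H·P̄·Hᵀ + R = [1239 214; 214 84]
K = P̄·Hᵀ·S⁻¹ = [7269/29140 -1653/58280; -59/14570 -15657/29140; 7173/29140 -26141/58280]
x' = x̄ + K·y = [-34227/29140, -3733/14570, 8101/29140]
P' = (I − K·H)·P̄ = [50289/58280 47481/29140 -41367/58280; 47481/29140 55339/14570 -31883/29140; -41367/58280 -31883/29140 74681/58280]

x' = [-34227/29140, -3733/14570, 8101/29140]
P' = [50289/58280 47481/29140 -41367/58280; 47481/29140 55339/14570 -31883/29140; -41367/58280 -31883/29140 74681/58280]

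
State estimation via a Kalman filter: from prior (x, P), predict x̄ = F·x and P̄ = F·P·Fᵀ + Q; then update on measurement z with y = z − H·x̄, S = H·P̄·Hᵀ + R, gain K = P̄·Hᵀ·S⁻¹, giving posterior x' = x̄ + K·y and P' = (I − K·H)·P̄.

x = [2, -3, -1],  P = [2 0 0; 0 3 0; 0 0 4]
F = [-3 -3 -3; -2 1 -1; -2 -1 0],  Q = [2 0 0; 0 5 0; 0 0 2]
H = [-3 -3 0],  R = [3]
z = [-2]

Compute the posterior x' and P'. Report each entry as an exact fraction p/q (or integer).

x' = [649/100, -233/40, -87/100]
P' = [1097/100 -429/40 189/100; -429/40 173/16 -73/40; 189/100 -73/40 793/100]

x̄ = F·x = [6, -6, -1]
P̄ = F·P·Fᵀ + Q = [83 15 21; 15 20 5; 21 5 13]
y = z − H·x̄ = [-2]
S = H·P̄·Hᵀ + R = [1200]
K = P̄·Hᵀ·S⁻¹ = [-49/200; -7/80; -13/200]
x' = x̄ + K·y = [649/100, -233/40, -87/100]
P' = (I − K·H)·P̄ = [1097/100 -429/40 189/100; -429/40 173/16 -73/40; 189/100 -73/40 793/100]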